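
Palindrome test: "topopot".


Word: "topopot"
Reversed: "topopot"
Forward == Backward? topopot == topopot
Palindrome = Yes


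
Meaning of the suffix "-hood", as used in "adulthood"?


Suffix: -hood
Example: adulthood (adult + -hood)
Meaning = state / condition


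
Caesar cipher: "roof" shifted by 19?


Word: "roof"
Shift: 19
Each letter → (letter + shift) mod 26:
  'r' (17) + 19 = 10 → 'k'
  'o' (14) + 19 = 7 → 'h'
  'o' (14) + 19 = 7 → 'h'
  'f' (5) + 19 = 24 → 'y'
Result = "khhy"


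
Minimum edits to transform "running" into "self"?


Word 1: "running" (length 7)
Word 2: "self" (length 4)
One optimal edit sequence (insert/delete/substitute each cost 1):
  1. delete 'r'  (+1)
  2. delete 'u'  (+1)
  3. delete 'n'  (+1)
  4. substitute 'n' -> 's'  (+1)
  5. substitute 'i' -> 'e'  (+1)
  6. substitute 'n' -> 'l'  (+1)
  7. substitute 'g' -> 'f'  (+1)
Total edit operations: 7
Edit distance = 7


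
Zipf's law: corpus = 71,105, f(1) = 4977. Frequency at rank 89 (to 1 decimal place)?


Zipf's law: f(r) = f(1) / r
f(1) = 4977
f(89) = 4977 / 89
= 55.9 occurrences


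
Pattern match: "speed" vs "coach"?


Pattern of "speed": [0, 1, 2, 2, 3]
Pattern of "coach": [0, 1, 2, 0, 3]
Patterns do not match
Same pattern = No


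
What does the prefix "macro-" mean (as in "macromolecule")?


Prefix: macro-
Example: macromolecule = macro- + molecule
Meaning = large


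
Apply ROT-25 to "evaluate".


Word: "evaluate"
Shift: 25
Each letter → (letter + shift) mod 26:
  'e' (4) + 25 = 3 → 'd'
  'v' (21) + 25 = 20 → 'u'
  'a' (0) + 25 = 25 → 'z'
  'l' (11) + 25 = 10 → 'k'
  'u' (20) + 25 = 19 → 't'
  'a' (0) + 25 = 25 → 'z'
  't' (19) + 25 = 18 → 's'
  'e' (4) + 25 = 3 → 'd'
Result = "duzktzsd"


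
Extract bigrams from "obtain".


Word: "obtain" (length 6)
Number of bigrams = 6 - 2 + 1 = 5
  Position 0: "ob"
  Position 1: "bt"
  Position 2: "ta"
  Position 3: "ai"
  Position 4: "in"
Bigrams = "ob", "bt", "ta", "ai", "in"


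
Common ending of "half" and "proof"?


Word 1: "half"
Word 2: "proof"
Comparing from end:
  Pos -1: 'f' == 'f'
  Pos -2: 'l' != 'o' (stop)
LCS = "f" (length 1)


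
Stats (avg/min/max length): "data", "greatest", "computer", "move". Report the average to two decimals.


Lengths: "data"=4, "greatest"=8, "computer"=8, "move"=4
Sum = 24, Count = 4
Average = 24/4 = 6.00
= avg=6.00, min=4, max=8


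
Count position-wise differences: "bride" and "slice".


Comparing character by character (same length = 5):
  Pos 0: 'b' vs 's' !=
  Pos 1: 'r' vs 'l' !=
  Pos 2: 'i' vs 'i' =
  Pos 3: 'd' vs 'c' !=
  Pos 4: 'e' vs 'e' =
Hamming distance = 3


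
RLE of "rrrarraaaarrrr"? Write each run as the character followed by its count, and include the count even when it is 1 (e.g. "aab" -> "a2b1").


String: "rrrarraaaarrrr"
Scanning for consecutive runs:
  'r' x 3
  'a' x 1
  'r' x 2
  'a' x 4
  'r' x 4
RLE = "r3a1r2a4r4"


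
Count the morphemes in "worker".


Word: "worker"
Morphemes: work | -er
Each morpheme carries meaning
= 2 morphemes


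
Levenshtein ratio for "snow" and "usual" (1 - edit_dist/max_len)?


Word 1: "snow" (length 4)
Word 2: "usual" (length 5)
One optimal edit sequence:
  1. insert 'u'  (+1)
  2. keep 's'
  3. substitute 'n' -> 'u'  (+1)
  4. substitute 'o' -> 'a'  (+1)
  5. substitute 'w' -> 'l'  (+1)
Edit distance = 4
Max length = max(4, 5) = 5
Similarity = 1 - 4/5
= 0.2000


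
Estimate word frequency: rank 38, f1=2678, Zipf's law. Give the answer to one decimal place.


Zipf's law: f(r) = f(1) / r
f(1) = 2678
f(38) = 2678 / 38
= 70.5 occurrences


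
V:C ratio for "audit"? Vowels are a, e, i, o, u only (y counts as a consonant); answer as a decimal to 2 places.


Word: "audit"
Vowels (a,e,i,o,u): 3
Consonants: 2
Ratio = 3/2
= 1.50


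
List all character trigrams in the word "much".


Word: "much" (length 4)
Number of trigrams = 4 - 3 + 1 = 2
  Position 0: "muc"
  Position 1: "uch"
Trigrams = "muc", "uch"


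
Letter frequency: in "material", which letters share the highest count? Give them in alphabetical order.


Word: "material"
Letter counts:
  'a': 2
  'e': 1
  'i': 1
  'l': 1
  'm': 1
  'r': 1
  't': 1
Maximum count = 2
Most frequent = 'a' (2 times each)


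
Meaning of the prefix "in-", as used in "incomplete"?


Prefix: in-
Example: incomplete = in- + complete
Meaning = not / into


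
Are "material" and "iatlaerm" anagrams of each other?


Word 1: "material" → sorted: aaeilmrt
Word 2: "iatlaerm" → sorted: aaeilmrt
Same letters? aaeilmrt == aaeilmrt
Anagram = Yes


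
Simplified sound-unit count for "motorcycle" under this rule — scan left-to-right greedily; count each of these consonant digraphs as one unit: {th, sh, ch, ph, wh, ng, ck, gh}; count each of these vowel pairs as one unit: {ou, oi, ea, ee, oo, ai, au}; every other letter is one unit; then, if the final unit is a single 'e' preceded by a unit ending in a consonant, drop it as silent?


Word: "motorcycle" (10 letters)
Left-to-right scan:
  [1] 'm' (letter)
  [2] 'o' (letter)
  [3] 't' (letter)
  [4] 'o' (letter)
  [5] 'r' (letter)
  [6] 'c' (letter)
  [7] 'y' (letter)
  [8] 'c' (letter)
  [9] 'l' (letter)
  [10] 'e' (letter)
Units from scan: 10
Final unit is 'e' after a consonant -> drop as silent (-1)
Sound units = 9 units


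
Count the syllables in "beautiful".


Word: "beautiful"
Syllable breakdown: beau-ti-ful
Counting: 3 parts
= 3 syllables


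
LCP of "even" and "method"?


Word 1: "even"
Word 2: "method"
Comparing from start:
  Pos 0: 'e' != 'm' (stop)
LCP = "" (length 0)


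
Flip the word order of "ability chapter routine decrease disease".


Original: "ability chapter routine decrease disease"
Words (1..n): ability | chapter | routine | decrease | disease
Reversed (n..1): disease | decrease | routine | chapter | ability
Result = "disease decrease routine chapter ability"


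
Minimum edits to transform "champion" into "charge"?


Word 1: "champion" (length 8)
Word 2: "charge" (length 6)
One optimal edit sequence (insert/delete/substitute each cost 1):
  1. keep 'c'
  2. keep 'h'
  3. keep 'a'
  4. delete 'm'  (+1)
  5. delete 'p'  (+1)
  6. substitute 'i' -> 'r'  (+1)
  7. substitute 'o' -> 'g'  (+1)
  8. substitute 'n' -> 'e'  (+1)
Total edit operations: 5
Edit distance = 5


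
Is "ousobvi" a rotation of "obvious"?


Word: "obvious", Candidate: "ousobvi"
Method: check if candidate is substring of word+word
"obviousobvious" contains "ousobvi"? Yes
Is rotation = Yes


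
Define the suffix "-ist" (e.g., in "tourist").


Suffix: -ist
Example: tourist = tour + -ist
Meaning = one who practices


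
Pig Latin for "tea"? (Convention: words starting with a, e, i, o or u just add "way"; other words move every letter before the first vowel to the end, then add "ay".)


Word: "tea"
Starts with consonant(s) → move to end, add 'ay'
Consonant cluster: "t"
Pig Latin = "eatay"


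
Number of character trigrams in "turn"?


Word: "turn" (length 4)
Number of 3-grams = length - 3 + 1 = 4 - 3 + 1
= 2


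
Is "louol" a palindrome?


Word: "louol"
Reversed: "louol"
Forward == Backward? louol == louol
Palindrome = Yes


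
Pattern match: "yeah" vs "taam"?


Pattern of "yeah": [0, 1, 2, 3]
Pattern of "taam": [0, 1, 1, 2]
Patterns do not match
Same pattern = No


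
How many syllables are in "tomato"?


Word: "tomato"
Syllable breakdown: to | ma | to
Counting: 3 parts
= 3 syllables


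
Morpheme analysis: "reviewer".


Word: "reviewer"
Morphemes: re- | view | -er
Each morpheme carries meaning
= 3 morphemes


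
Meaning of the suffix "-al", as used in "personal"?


Suffix: -al
Example: personal = person + -al
Meaning = relating to


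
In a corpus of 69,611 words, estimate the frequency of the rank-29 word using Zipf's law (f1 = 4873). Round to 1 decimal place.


Zipf's law: f(r) = f(1) / r
f(1) = 4873
f(29) = 4873 / 29
= 168.0 occurrences


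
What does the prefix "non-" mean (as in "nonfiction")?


Prefix: non-
Example: nonfiction = non- + fiction
Meaning = not


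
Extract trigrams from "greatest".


Word: "greatest" (length 8)
Number of trigrams = 8 - 3 + 1 = 6
  Position 0: "gre"
  Position 1: "rea"
  Position 2: "eat"
  Position 3: "ate"
  Position 4: "tes"
  Position 5: "est"
Trigrams = "gre", "rea", "eat", "ate", "tes", "est"


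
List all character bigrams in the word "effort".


Word: "effort" (length 6)
Number of bigrams = 6 - 2 + 1 = 5
  Position 0: "ef"
  Position 1: "ff"
  Position 2: "fo"
  Position 3: "or"
  Position 4: "rt"
Bigrams = "ef", "ff", "fo", "or", "rt"


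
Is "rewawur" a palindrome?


Word: "rewawur"
Reversed: "ruwawer"
Forward == Backward? rewawur != ruwawer
Palindrome = No


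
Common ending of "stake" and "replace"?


Word 1: "stake"
Word 2: "replace"
Comparing from end:
  Pos -1: 'e' == 'e'
  Pos -2: 'k' != 'c' (stop)
LCS = "e" (length 1)


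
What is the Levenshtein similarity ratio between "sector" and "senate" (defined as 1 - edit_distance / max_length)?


Word 1: "sector" (length 6)
Word 2: "senate" (length 6)
One optimal edit sequence:
  1. keep 's'
  2. keep 'e'
  3. substitute 'c' -> 'n'  (+1)
  4. substitute 't' -> 'a'  (+1)
  5. substitute 'o' -> 't'  (+1)
  6. substitute 'r' -> 'e'  (+1)
Edit distance = 4
Max length = max(6, 6) = 6
Similarity = 1 - 4/6
= 0.3333


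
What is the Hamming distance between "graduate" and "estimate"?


Comparing character by character (same length = 8):
  Pos 0: 'g' vs 'e' !=
  Pos 1: 'r' vs 's' !=
  Pos 2: 'a' vs 't' !=
  Pos 3: 'd' vs 'i' !=
  Pos 4: 'u' vs 'm' !=
  Pos 5: 'a' vs 'a' =
  Pos 6: 't' vs 't' =
  Pos 7: 'e' vs 'e' =
Hamming distance = 5


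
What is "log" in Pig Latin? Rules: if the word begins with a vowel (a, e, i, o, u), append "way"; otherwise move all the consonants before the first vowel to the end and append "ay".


Word: "log"
Starts with consonant(s) → move to end, add 'ay'
Consonant cluster: "l"
Pig Latin = "oglay"


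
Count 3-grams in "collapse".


Word: "collapse" (length 8)
Number of 3-grams = length - 3 + 1 = 8 - 3 + 1
= 6


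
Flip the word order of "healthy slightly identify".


Original: "healthy slightly identify"
Words (1..n): healthy | slightly | identify
Reversed (n..1): identify | slightly | healthy
Result = "identify slightly healthy"


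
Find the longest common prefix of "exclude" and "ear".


Word 1: "exclude"
Word 2: "ear"
Comparing from start:
  Pos 0: 'e' == 'e'
  Pos 1: 'x' != 'a' (stop)
LCP = "e" (length 1)


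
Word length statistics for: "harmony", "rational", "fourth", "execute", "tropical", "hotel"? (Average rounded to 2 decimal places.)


Lengths: "harmony"=7, "rational"=8, "fourth"=6, "execute"=7, "tropical"=8, "hotel"=5
Sum = 41, Count = 6
Average = 41/6 = 6.83
= avg=6.83, min=5, max=8


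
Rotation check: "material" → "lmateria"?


Word: "material", Candidate: "lmateria"
Method: check if candidate is substring of word+word
"materialmaterial" contains "lmateria"? Yes
Is rotation = Yes


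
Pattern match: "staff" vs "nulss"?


Pattern of "staff": [0, 1, 2, 3, 3]
Pattern of "nulss": [0, 1, 2, 3, 3]
Patterns match
Same pattern = Yes


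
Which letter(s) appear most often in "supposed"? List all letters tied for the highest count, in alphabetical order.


Word: "supposed"
Letter counts:
  'd': 1
  'e': 1
  'o': 1
  'p': 2
  's': 2
  'u': 1
Maximum count = 2
Most frequent = 'p', 's' (2 times each)


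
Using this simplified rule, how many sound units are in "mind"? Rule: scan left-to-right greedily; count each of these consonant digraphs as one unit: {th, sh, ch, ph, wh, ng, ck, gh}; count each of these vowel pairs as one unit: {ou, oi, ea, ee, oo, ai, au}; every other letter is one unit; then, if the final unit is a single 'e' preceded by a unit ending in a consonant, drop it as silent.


Word: "mind" (4 letters)
Left-to-right scan:
  1. 'm' (letter)
  2. 'i' (letter)
  3. 'n' (letter)
  4. 'd' (letter)
Units from scan: 4
Sound units = 4 units


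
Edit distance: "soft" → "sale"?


Word 1: "soft" (length 4)
Word 2: "sale" (length 4)
One optimal edit sequence (insert/delete/substitute each cost 1):
  1. keep 's'
  2. substitute 'o' -> 'a'  (+1)
  3. substitute 'f' -> 'l'  (+1)
  4. substitute 't' -> 'e'  (+1)
Total edit operations: 3
Edit distance = 3


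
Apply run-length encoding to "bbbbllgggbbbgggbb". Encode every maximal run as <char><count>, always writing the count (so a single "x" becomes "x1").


String: "bbbbllgggbbbgggbb"
Scanning for consecutive runs:
  'b' x 4
  'l' x 2
  'g' x 3
  'b' x 3
  'g' x 3
  'b' x 2
RLE = "b4l2g3b3g3b2"


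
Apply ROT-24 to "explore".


Word: "explore"
Shift: 24
Each letter → (letter + shift) mod 26:
  'e' (4) + 24 = 2 → 'c'
  'x' (23) + 24 = 21 → 'v'
  'p' (15) + 24 = 13 → 'n'
  'l' (11) + 24 = 9 → 'j'
  'o' (14) + 24 = 12 → 'm'
  'r' (17) + 24 = 15 → 'p'
  'e' (4) + 24 = 2 → 'c'
Result = "cvnjmpc"


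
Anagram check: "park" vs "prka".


Word 1: "park" → sorted: akpr
Word 2: "prka" → sorted: akpr
Same letters? akpr == akpr
Anagram = Yes


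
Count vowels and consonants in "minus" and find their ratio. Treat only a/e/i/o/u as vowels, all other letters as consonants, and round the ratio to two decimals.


Word: "minus"
Vowels (a,e,i,o,u): 2
Consonants: 3
Ratio = 2/3
= 0.67


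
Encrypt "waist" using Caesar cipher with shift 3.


Word: "waist"
Shift: 3
Each letter → (letter + shift) mod 26:
  'w' (22) + 3 = 25 → 'z'
  'a' (0) + 3 = 3 → 'd'
  'i' (8) + 3 = 11 → 'l'
  's' (18) + 3 = 21 → 'v'
  't' (19) + 3 = 22 → 'w'
Result = "zdlvw"


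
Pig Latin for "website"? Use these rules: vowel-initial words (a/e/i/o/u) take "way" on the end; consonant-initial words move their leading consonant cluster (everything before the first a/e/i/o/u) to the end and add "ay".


Word: "website"
Starts with consonant(s) → move to end, add 'ay'
Consonant cluster: "w"
Pig Latin = "ebsiteway"


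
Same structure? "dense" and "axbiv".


Pattern of "dense": [0, 1, 2, 3, 1]
Pattern of "axbiv": [0, 1, 2, 3, 4]
Patterns do not match
Same pattern = No


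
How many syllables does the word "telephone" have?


Word: "telephone"
Syllable breakdown: tel-e-phone
Counting: 3 parts
= 3 syllables


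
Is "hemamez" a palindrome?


Word: "hemamez"
Reversed: "zemameh"
Forward == Backward? hemamez != zemameh
Palindrome = No


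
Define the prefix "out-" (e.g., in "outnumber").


Prefix: out-
Example: outnumber = out- + number
Meaning = surpass


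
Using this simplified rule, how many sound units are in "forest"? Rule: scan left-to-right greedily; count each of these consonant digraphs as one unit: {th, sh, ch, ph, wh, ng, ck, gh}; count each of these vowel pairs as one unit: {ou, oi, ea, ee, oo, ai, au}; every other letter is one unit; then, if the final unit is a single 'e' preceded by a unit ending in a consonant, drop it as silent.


Word: "forest" (6 letters)
Left-to-right scan:
  1. 'f' (letter)
  2. 'o' (letter)
  3. 'r' (letter)
  4. 'e' (letter)
  5. 's' (letter)
  6. 't' (letter)
Units from scan: 6
Sound units = 6 units


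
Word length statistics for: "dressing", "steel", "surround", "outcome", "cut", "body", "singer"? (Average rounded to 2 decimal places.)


Lengths: "dressing"=8, "steel"=5, "surround"=8, "outcome"=7, "cut"=3, "body"=4, "singer"=6
Sum = 41, Count = 7
Average = 41/7 = 5.86
= avg=5.86, min=3, max=8


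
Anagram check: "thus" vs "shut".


Word 1: "thus" → sorted: hstu
Word 2: "shut" → sorted: hstu
Same letters? hstu == hstu
Anagram = Yes


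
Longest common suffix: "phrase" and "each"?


Word 1: "phrase"
Word 2: "each"
Comparing from end:
  Pos -1: 'e' != 'h' (stop)
LCS = "" (length 0)


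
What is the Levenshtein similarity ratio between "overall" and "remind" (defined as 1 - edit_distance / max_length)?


Word 1: "overall" (length 7)
Word 2: "remind" (length 6)
One optimal edit sequence:
  1. delete 'o'  (+1)
  2. substitute 'v' -> 'r'  (+1)
  3. keep 'e'
  4. substitute 'r' -> 'm'  (+1)
  5. substitute 'a' -> 'i'  (+1)
  6. substitute 'l' -> 'n'  (+1)
  7. substitute 'l' -> 'd'  (+1)
Edit distance = 6
Max length = max(7, 6) = 7
Similarity = 1 - 6/7
= 0.1429


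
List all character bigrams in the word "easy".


Word: "easy" (length 4)
Number of bigrams = 4 - 2 + 1 = 3
  Position 0: "ea"
  Position 1: "as"
  Position 2: "sy"
Bigrams = "ea", "as", "sy"


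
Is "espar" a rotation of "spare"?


Word: "spare", Candidate: "espar"
Method: check if candidate is substring of word+word
"sparespare" contains "espar"? Yes
Is rotation = Yes


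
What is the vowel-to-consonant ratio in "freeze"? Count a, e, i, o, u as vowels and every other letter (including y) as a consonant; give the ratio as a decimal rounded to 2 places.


Word: "freeze"
Vowels (a,e,i,o,u): 3
Consonants: 3
Ratio = 3/3
= 1.00


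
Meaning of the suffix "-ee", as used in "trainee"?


Suffix: -ee
As in: trainee -> train + -ee
Meaning = one who receives


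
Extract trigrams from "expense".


Word: "expense" (length 7)
Number of trigrams = 7 - 3 + 1 = 5
  Position 0: "exp"
  Position 1: "xpe"
  Position 2: "pen"
  Position 3: "ens"
  Position 4: "nse"
Trigrams = "exp", "xpe", "pen", "ens", "nse"


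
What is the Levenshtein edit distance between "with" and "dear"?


Word 1: "with" (length 4)
Word 2: "dear" (length 4)
One optimal edit sequence (insert/delete/substitute each cost 1):
  1. substitute 'w' -> 'd'  (+1)
  2. substitute 'i' -> 'e'  (+1)
  3. substitute 't' -> 'a'  (+1)
  4. substitute 'h' -> 'r'  (+1)
Total edit operations: 4
Edit distance = 4


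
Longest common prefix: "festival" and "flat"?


Word 1: "festival"
Word 2: "flat"
Comparing from start:
  Pos 0: 'f' == 'f'
  Pos 1: 'e' != 'l' (stop)
LCP = "f" (length 1)


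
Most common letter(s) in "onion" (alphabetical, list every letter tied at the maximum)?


Word: "onion"
Letter counts:
  'i': 1
  'n': 2
  'o': 2
Maximum count = 2
Most frequent = 'n', 'o' (2 times each)


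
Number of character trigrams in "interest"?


Word: "interest" (length 8)
Number of 3-grams = length - 3 + 1 = 8 - 3 + 1
= 6


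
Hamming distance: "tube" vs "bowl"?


Comparing character by character (same length = 4):
  Pos 0: 't' vs 'b' !=
  Pos 1: 'u' vs 'o' !=
  Pos 2: 'b' vs 'w' !=
  Pos 3: 'e' vs 'l' !=
Hamming distance = 4


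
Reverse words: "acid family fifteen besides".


Original: "acid family fifteen besides"
Words (1..n): acid | family | fifteen | besides
Reversed (n..1): besides | fifteen | family | acid
Result = "besides fifteen family acid"


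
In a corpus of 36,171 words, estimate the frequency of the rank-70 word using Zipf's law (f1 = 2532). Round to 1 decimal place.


Zipf's law: f(r) = f(1) / r
f(1) = 2532
f(70) = 2532 / 70
= 36.2 occurrences


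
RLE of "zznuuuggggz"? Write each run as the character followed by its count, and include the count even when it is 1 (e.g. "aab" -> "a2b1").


String: "zznuuuggggz"
Scanning for consecutive runs:
  'z' x 2
  'n' x 1
  'u' x 3
  'g' x 4
  'z' x 1
RLE = "z2n1u3g4z1"


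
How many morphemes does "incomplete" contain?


Word: "incomplete"
Morphemes: in- / complete
Each morpheme carries meaning
= 2 morphemes


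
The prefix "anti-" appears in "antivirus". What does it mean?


Prefix: anti-
Example: antivirus = anti- + virus
Meaning = against


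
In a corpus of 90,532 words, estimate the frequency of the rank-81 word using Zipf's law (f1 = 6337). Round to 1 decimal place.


Zipf's law: f(r) = f(1) / r
f(1) = 6337
f(81) = 6337 / 81
= 78.2 occurrences


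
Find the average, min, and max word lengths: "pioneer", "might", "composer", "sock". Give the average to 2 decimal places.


Lengths: "pioneer"=7, "might"=5, "composer"=8, "sock"=4
Sum = 24, Count = 4
Average = 24/4 = 6.00
= avg=6.00, min=4, max=8


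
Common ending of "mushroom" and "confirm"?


Word 1: "mushroom"
Word 2: "confirm"
Comparing from end:
  Pos -1: 'm' == 'm'
  Pos -2: 'o' != 'r' (stop)
LCS = "m" (length 1)


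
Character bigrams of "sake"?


Word: "sake" (length 4)
Number of bigrams = 4 - 2 + 1 = 3
  Position 0: "sa"
  Position 1: "ak"
  Position 2: "ke"
Bigrams = "sa", "ak", "ke"


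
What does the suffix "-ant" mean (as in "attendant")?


Suffix: -ant
As in: attendant -> attend + -ant
Meaning = one who / that which


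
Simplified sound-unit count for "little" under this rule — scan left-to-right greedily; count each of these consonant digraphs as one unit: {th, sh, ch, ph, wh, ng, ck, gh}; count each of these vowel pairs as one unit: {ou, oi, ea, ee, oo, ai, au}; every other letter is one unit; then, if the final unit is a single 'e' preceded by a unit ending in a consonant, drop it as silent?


Word: "little" (6 letters)
Left-to-right scan:
  (1) 'l' (letter)
  (2) 'i' (letter)
  (3) 't' (letter)
  (4) 't' (letter)
  (5) 'l' (letter)
  (6) 'e' (letter)
Units from scan: 6
Final unit is 'e' after a consonant -> drop as silent (-1)
Sound units = 5 units


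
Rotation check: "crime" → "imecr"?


Word: "crime", Candidate: "imecr"
Method: check if candidate is substring of word+word
"crimecrime" contains "imecr"? Yes
Is rotation = Yes


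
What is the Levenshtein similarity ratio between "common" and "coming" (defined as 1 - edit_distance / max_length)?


Word 1: "common" (length 6)
Word 2: "coming" (length 6)
One optimal edit sequence:
  1. keep 'c'
  2. keep 'o'
  3. keep 'm'
  4. substitute 'm' -> 'i'  (+1)
  5. substitute 'o' -> 'n'  (+1)
  6. substitute 'n' -> 'g'  (+1)
Edit distance = 3
Max length = max(6, 6) = 6
Similarity = 1 - 3/6
= 0.5000


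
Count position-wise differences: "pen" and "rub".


Comparing character by character (same length = 3):
  Pos 0: 'p' vs 'r' !=
  Pos 1: 'e' vs 'u' !=
  Pos 2: 'n' vs 'b' !=
Hamming distance = 3


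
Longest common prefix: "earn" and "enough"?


Word 1: "earn"
Word 2: "enough"
Comparing from start:
  Pos 0: 'e' == 'e'
  Pos 1: 'a' != 'n' (stop)
LCP = "e" (length 1)


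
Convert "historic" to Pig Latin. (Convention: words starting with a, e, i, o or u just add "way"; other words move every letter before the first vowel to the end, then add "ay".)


Word: "historic"
Starts with consonant(s) → move to end, add 'ay'
Consonant cluster: "h"
Pig Latin = "istorichay"


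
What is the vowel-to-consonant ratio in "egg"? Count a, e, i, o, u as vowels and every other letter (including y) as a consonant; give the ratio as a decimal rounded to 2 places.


Word: "egg"
Vowels (a,e,i,o,u): 1
Consonants: 2
Ratio = 1/2
= 0.50


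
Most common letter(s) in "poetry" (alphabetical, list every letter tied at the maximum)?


Word: "poetry"
Letter counts:
  'e': 1
  'o': 1
  'p': 1
  'r': 1
  't': 1
  'y': 1
Maximum count = 1
Most frequent = 'e', 'o', 'p', 'r', 't', 'y' (1 time each)


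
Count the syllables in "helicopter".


Word: "helicopter"
Syllable breakdown: hel · i · cop · ter
Counting: 4 parts
= 4 syllables


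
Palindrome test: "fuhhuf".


Word: "fuhhuf"
Reversed: "fuhhuf"
Forward == Backward? fuhhuf == fuhhuf
Palindrome = Yes


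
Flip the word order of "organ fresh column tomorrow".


Original: "organ fresh column tomorrow"
Words (1..n): organ | fresh | column | tomorrow
Reversed (n..1): tomorrow | column | fresh | organ
Result = "tomorrow column fresh organ"


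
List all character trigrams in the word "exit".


Word: "exit" (length 4)
Number of trigrams = 4 - 3 + 1 = 2
  Position 0: "exi"
  Position 1: "xit"
Trigrams = "exi", "xit"


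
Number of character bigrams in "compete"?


Word: "compete" (length 7)
Number of 2-grams = length - 2 + 1 = 7 - 2 + 1
= 6


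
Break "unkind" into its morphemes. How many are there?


Word: "unkind"
Morphemes: un- / kind
Each morpheme carries meaning
= 2 morphemes


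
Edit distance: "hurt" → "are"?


Word 1: "hurt" (length 4)
Word 2: "are" (length 3)
One optimal edit sequence (insert/delete/substitute each cost 1):
  1. delete 'h'  (+1)
  2. substitute 'u' -> 'a'  (+1)
  3. keep 'r'
  4. substitute 't' -> 'e'  (+1)
Total edit operations: 3
Edit distance = 3


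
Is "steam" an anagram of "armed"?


Word 1: "armed" → sorted: ademr
Word 2: "steam" → sorted: aemst
Same letters? ademr != aemst
Anagram = No


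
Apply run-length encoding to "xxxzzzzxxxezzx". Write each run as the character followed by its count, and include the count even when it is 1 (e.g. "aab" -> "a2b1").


String: "xxxzzzzxxxezzx"
Scanning for consecutive runs:
  'x' x 3
  'z' x 4
  'x' x 3
  'e' x 1
  'z' x 2
  'x' x 1
RLE = "x3z4x3e1z2x1"


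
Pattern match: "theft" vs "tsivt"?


Pattern of "theft": [0, 1, 2, 3, 0]
Pattern of "tsivt": [0, 1, 2, 3, 0]
Patterns match
Same pattern = Yes


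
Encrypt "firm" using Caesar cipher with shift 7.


Word: "firm"
Shift: 7
Each letter → (letter + shift) mod 26:
  'f' (5) + 7 = 12 → 'm'
  'i' (8) + 7 = 15 → 'p'
  'r' (17) + 7 = 24 → 'y'
  'm' (12) + 7 = 19 → 't'
Result = "mpyt"


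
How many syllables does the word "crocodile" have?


Word: "crocodile"
Syllable breakdown: croc / o / dile
Counting: 3 parts
= 3 syllables


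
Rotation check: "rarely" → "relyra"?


Word: "rarely", Candidate: "relyra"
Method: check if candidate is substring of word+word
"rarelyrarely" contains "relyra"? Yes
Is rotation = Yes


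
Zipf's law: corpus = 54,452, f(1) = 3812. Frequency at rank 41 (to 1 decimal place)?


Zipf's law: f(r) = f(1) / r
f(1) = 3812
f(41) = 3812 / 41
= 93.0 occurrences


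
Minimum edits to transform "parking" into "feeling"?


Word 1: "parking" (length 7)
Word 2: "feeling" (length 7)
One optimal edit sequence (insert/delete/substitute each cost 1):
  1. substitute 'p' -> 'f'  (+1)
  2. substitute 'a' -> 'e'  (+1)
  3. substitute 'r' -> 'e'  (+1)
  4. substitute 'k' -> 'l'  (+1)
  5. keep 'i'
  6. keep 'n'
  7. keep 'g'
Total edit operations: 4
Edit distance = 4


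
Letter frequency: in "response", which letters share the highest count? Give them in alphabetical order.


Word: "response"
Letter counts:
  'e': 2
  'n': 1
  'o': 1
  'p': 1
  'r': 1
  's': 2
Maximum count = 2
Most frequent = 'e', 's' (2 times each)


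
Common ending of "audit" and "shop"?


Word 1: "audit"
Word 2: "shop"
Comparing from end:
  Pos -1: 't' != 'p' (stop)
LCS = "" (length 0)


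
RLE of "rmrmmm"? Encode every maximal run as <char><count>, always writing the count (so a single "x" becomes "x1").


String: "rmrmmm"
Scanning for consecutive runs:
  'r' x 1
  'm' x 1
  'r' x 1
  'm' x 3
RLE = "r1m1r1m3"


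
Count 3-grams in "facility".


Word: "facility" (length 8)
Number of 3-grams = length - 3 + 1 = 8 - 3 + 1
= 6


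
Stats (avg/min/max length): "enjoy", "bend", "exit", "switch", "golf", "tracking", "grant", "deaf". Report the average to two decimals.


Lengths: "enjoy"=5, "bend"=4, "exit"=4, "switch"=6, "golf"=4, "tracking"=8, "grant"=5, "deaf"=4
Sum = 40, Count = 8
Average = 40/8 = 5.00
= avg=5.00, min=4, max=8


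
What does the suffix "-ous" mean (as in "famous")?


Suffix: -ous
As in: famous -> fame + -ous, with a spelling change
Meaning = having quality of


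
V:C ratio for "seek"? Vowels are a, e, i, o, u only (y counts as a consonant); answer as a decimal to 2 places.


Word: "seek"
Vowels (a,e,i,o,u): 2
Consonants: 2
Ratio = 2/2
= 1.00


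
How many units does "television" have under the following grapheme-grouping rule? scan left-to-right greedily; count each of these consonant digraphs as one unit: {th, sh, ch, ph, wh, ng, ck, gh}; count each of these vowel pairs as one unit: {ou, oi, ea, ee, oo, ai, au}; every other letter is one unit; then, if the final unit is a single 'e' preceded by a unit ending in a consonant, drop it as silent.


Word: "television" (10 letters)
Left-to-right scan:
  1. 't' (letter)
  2. 'e' (letter)
  3. 'l' (letter)
  4. 'e' (letter)
  5. 'v' (letter)
  6. 'i' (letter)
  7. 's' (letter)
  8. 'i' (letter)
  9. 'o' (letter)
  10. 'n' (letter)
Units from scan: 10
Sound units = 10 units


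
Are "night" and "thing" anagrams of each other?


Word 1: "night" → sorted: ghint
Word 2: "thing" → sorted: ghint
Same letters? ghint == ghint
Anagram = Yes


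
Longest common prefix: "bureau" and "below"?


Word 1: "bureau"
Word 2: "below"
Comparing from start:
  Pos 0: 'b' == 'b'
  Pos 1: 'u' != 'e' (stop)
LCP = "b" (length 1)


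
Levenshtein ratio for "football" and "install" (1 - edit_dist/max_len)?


Word 1: "football" (length 8)
Word 2: "install" (length 7)
One optimal edit sequence:
  1. substitute 'f' -> 'i'  (+1)
  2. substitute 'o' -> 'n'  (+1)
  3. substitute 'o' -> 's'  (+1)
  4. keep 't'
  5. delete 'b'  (+1)
  6. keep 'a'
  7. keep 'l'
  8. keep 'l'
Edit distance = 4
Max length = max(8, 7) = 8
Similarity = 1 - 4/8
= 0.5000


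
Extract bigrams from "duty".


Word: "duty" (length 4)
Number of bigrams = 4 - 2 + 1 = 3
  Position 0: "du"
  Position 1: "ut"
  Position 2: "ty"
Bigrams = "du", "ut", "ty"


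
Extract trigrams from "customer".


Word: "customer" (length 8)
Number of trigrams = 8 - 3 + 1 = 6
  Position 0: "cus"
  Position 1: "ust"
  Position 2: "sto"
  Position 3: "tom"
  Position 4: "ome"
  Position 5: "mer"
Trigrams = "cus", "ust", "sto", "tom", "ome", "mer"


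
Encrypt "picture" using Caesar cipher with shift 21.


Word: "picture"
Shift: 21
Each letter → (letter + shift) mod 26:
  'p' (15) + 21 = 10 → 'k'
  'i' (8) + 21 = 3 → 'd'
  'c' (2) + 21 = 23 → 'x'
  't' (19) + 21 = 14 → 'o'
  'u' (20) + 21 = 15 → 'p'
  'r' (17) + 21 = 12 → 'm'
  'e' (4) + 21 = 25 → 'z'
Result = "kdxopmz"


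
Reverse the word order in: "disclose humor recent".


Original: "disclose humor recent"
Words (1..n): disclose | humor | recent
Reversed (n..1): recent | humor | disclose
Result = "recent humor disclose"


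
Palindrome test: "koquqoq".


Word: "koquqoq"
Reversed: "qoquqok"
Forward == Backward? koquqoq != qoquqok
Palindrome = No


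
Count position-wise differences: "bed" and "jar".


Comparing character by character (same length = 3):
  Pos 0: 'b' vs 'j' !=
  Pos 1: 'e' vs 'a' !=
  Pos 2: 'd' vs 'r' !=
Hamming distance = 3


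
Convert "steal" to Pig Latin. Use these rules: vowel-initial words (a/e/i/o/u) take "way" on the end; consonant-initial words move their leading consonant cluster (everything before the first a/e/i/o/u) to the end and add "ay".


Word: "steal"
Starts with consonant(s) → move to end, add 'ay'
Consonant cluster: "st"
Pig Latin = "ealstay"


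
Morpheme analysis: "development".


Word: "development"
Morphemes: develop | -ment
Each morpheme carries meaning
= 2 morphemes


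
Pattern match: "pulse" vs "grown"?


Pattern of "pulse": [0, 1, 2, 3, 4]
Pattern of "grown": [0, 1, 2, 3, 4]
Patterns match
Same pattern = Yes


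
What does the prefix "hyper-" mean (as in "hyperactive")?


Prefix: hyper-
Example: hyperactive = hyper- + active
Meaning = over / excessive


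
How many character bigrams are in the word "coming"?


Word: "coming" (length 6)
Number of 2-grams = length - 2 + 1 = 6 - 2 + 1
= 5


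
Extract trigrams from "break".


Word: "break" (length 5)
Number of trigrams = 5 - 3 + 1 = 3
  Position 0: "bre"
  Position 1: "rea"
  Position 2: "eak"
Trigrams = "bre", "rea", "eak"


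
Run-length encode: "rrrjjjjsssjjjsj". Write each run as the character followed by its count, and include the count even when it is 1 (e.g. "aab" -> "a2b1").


String: "rrrjjjjsssjjjsj"
Scanning for consecutive runs:
  'r' x 3
  'j' x 4
  's' x 3
  'j' x 3
  's' x 1
  'j' x 1
RLE = "r3j4s3j3s1j1"


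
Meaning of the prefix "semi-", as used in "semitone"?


Prefix: semi-
Example: semitone (semi- + tone)
Meaning = half


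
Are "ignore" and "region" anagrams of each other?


Word 1: "ignore" → sorted: eginor
Word 2: "region" → sorted: eginor
Same letters? eginor == eginor
Anagram = Yes


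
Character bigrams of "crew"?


Word: "crew" (length 4)
Number of bigrams = 4 - 2 + 1 = 3
  Position 0: "cr"
  Position 1: "re"
  Position 2: "ew"
Bigrams = "cr", "re", "ew"


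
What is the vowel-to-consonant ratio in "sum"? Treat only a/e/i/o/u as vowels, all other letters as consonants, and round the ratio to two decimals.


Word: "sum"
Vowels (a,e,i,o,u): 1
Consonants: 2
Ratio = 1/2
= 0.50


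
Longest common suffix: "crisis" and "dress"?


Word 1: "crisis"
Word 2: "dress"
Comparing from end:
  Pos -1: 's' == 's'
  Pos -2: 'i' != 's' (stop)
LCS = "s" (length 1)


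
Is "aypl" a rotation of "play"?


Word: "play", Candidate: "aypl"
Method: check if candidate is substring of word+word
"playplay" contains "aypl"? Yes
Is rotation = Yes


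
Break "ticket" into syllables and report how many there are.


Word: "ticket"
Syllable breakdown: tick / et
Counting: 2 parts
= 2 syllables


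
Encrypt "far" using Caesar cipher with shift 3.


Word: "far"
Shift: 3
Each letter → (letter + shift) mod 26:
  'f' (5) + 3 = 8 → 'i'
  'a' (0) + 3 = 3 → 'd'
  'r' (17) + 3 = 20 → 'u'
Result = "idu"


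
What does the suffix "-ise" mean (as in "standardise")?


Suffix: -ise
Example: standardise = standard + -ise
Meaning = to make


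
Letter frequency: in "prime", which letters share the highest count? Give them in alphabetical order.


Word: "prime"
Letter counts:
  'e': 1
  'i': 1
  'm': 1
  'p': 1
  'r': 1
Maximum count = 1
Most frequent = 'e', 'i', 'm', 'p', 'r' (1 time each)


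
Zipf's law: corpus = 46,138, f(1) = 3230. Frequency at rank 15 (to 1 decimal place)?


Zipf's law: f(r) = f(1) / r
f(1) = 3230
f(15) = 3230 / 15
= 215.3 occurrences


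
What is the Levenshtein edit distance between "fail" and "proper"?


Word 1: "fail" (length 4)
Word 2: "proper" (length 6)
One optimal edit sequence (insert/delete/substitute each cost 1):
  1. insert 'p'  (+1)
  2. insert 'r'  (+1)
  3. substitute 'f' -> 'o'  (+1)
  4. substitute 'a' -> 'p'  (+1)
  5. substitute 'i' -> 'e'  (+1)
  6. substitute 'l' -> 'r'  (+1)
Total edit operations: 6
Edit distance = 6


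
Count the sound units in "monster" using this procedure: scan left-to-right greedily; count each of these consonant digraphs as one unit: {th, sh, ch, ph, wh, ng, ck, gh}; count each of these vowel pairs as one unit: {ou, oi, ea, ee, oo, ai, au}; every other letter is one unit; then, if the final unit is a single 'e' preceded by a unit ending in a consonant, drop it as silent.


Word: "monster" (7 letters)
Left-to-right scan:
  (1) 'm' (letter)
  (2) 'o' (letter)
  (3) 'n' (letter)
  (4) 's' (letter)
  (5) 't' (letter)
  (6) 'e' (letter)
  (7) 'r' (letter)
Units from scan: 7
Sound units = 7 units


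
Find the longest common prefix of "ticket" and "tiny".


Word 1: "ticket"
Word 2: "tiny"
Comparing from start:
  Pos 0: 't' == 't'
  Pos 1: 'i' == 'i'
  Pos 2: 'c' != 'n' (stop)
LCP = "ti" (length 2)


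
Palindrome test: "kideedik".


Word: "kideedik"
Reversed: "kideedik"
Forward == Backward? kideedik == kideedik
Palindrome = Yes


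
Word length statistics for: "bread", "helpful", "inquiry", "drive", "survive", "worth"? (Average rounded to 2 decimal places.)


Lengths: "bread"=5, "helpful"=7, "inquiry"=7, "drive"=5, "survive"=7, "worth"=5
Sum = 36, Count = 6
Average = 36/6 = 6.00
= avg=6.00, min=5, max=7


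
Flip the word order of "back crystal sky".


Original: "back crystal sky"
Words (1..n): back | crystal | sky
Reversed (n..1): sky | crystal | back
Result = "sky crystal back"


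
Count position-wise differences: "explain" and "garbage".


Comparing character by character (same length = 7):
  Pos 0: 'e' vs 'g' !=
  Pos 1: 'x' vs 'a' !=
  Pos 2: 'p' vs 'r' !=
  Pos 3: 'l' vs 'b' !=
  Pos 4: 'a' vs 'a' =
  Pos 5: 'i' vs 'g' !=
  Pos 6: 'n' vs 'e' !=
Hamming distance = 6


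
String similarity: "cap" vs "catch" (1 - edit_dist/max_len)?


Word 1: "cap" (length 3)
Word 2: "catch" (length 5)
One optimal edit sequence:
  1. keep 'c'
  2. keep 'a'
  3. insert 't'  (+1)
  4. insert 'c'  (+1)
  5. substitute 'p' -> 'h'  (+1)
Edit distance = 3
Max length = max(3, 5) = 5
Similarity = 1 - 3/5
= 0.4000


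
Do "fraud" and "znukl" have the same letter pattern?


Pattern of "fraud": [0, 1, 2, 3, 4]
Pattern of "znukl": [0, 1, 2, 3, 4]
Patterns match
Same pattern = Yes


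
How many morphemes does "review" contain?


Word: "review"
Morphemes: re- / view
Each morpheme carries meaning
= 2 morphemes


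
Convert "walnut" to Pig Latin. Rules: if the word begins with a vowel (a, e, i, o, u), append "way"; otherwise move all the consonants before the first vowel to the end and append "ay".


Word: "walnut"
Starts with consonant(s) → move to end, add 'ay'
Consonant cluster: "w"
Pig Latin = "alnutway"


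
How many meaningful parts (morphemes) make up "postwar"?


Word: "postwar"
Morphemes: post- | war
Each morpheme carries meaning
= 2 morphemes


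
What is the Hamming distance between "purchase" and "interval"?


Comparing character by character (same length = 8):
  Pos 0: 'p' vs 'i' !=
  Pos 1: 'u' vs 'n' !=
  Pos 2: 'r' vs 't' !=
  Pos 3: 'c' vs 'e' !=
  Pos 4: 'h' vs 'r' !=
  Pos 5: 'a' vs 'v' !=
  Pos 6: 's' vs 'a' !=
  Pos 7: 'e' vs 'l' !=
Hamming distance = 8


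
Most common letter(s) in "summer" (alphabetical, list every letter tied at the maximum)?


Word: "summer"
Letter counts:
  'e': 1
  'm': 2
  'r': 1
  's': 1
  'u': 1
Maximum count = 2
Most frequent = 'm' (2 times each)


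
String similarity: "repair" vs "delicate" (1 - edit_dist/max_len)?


Word 1: "repair" (length 6)
Word 2: "delicate" (length 8)
One optimal edit sequence:
  1. substitute 'r' -> 'd'  (+1)
  2. keep 'e'
  3. insert 'l'  (+1)
  4. insert 'i'  (+1)
  5. substitute 'p' -> 'c'  (+1)
  6. keep 'a'
  7. substitute 'i' -> 't'  (+1)
  8. substitute 'r' -> 'e'  (+1)
Edit distance = 6
Max length = max(6, 8) = 8
Similarity = 1 - 6/8
= 0.2500


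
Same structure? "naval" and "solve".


Pattern of "naval": [0, 1, 2, 1, 3]
Pattern of "solve": [0, 1, 2, 3, 4]
Patterns do not match
Same pattern = No


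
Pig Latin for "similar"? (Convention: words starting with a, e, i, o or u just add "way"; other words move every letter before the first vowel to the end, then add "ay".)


Word: "similar"
Starts with consonant(s) → move to end, add 'ay'
Consonant cluster: "s"
Pig Latin = "imilarsay"


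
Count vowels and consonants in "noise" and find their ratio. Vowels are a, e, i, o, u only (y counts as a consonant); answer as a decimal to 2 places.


Word: "noise"
Vowels (a,e,i,o,u): 3
Consonants: 2
Ratio = 3/2
= 1.50


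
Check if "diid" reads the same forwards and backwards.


Word: "diid"
Reversed: "diid"
Forward == Backward? diid == diid
Palindrome = Yes


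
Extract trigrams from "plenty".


Word: "plenty" (length 6)
Number of trigrams = 6 - 3 + 1 = 4
  Position 0: "ple"
  Position 1: "len"
  Position 2: "ent"
  Position 3: "nty"
Trigrams = "ple", "len", "ent", "nty"


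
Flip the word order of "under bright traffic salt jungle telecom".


Original: "under bright traffic salt jungle telecom"
Words (1..n): under | bright | traffic | salt | jungle | telecom
Reversed (n..1): telecom | jungle | salt | traffic | bright | under
Result = "telecom jungle salt traffic bright under"


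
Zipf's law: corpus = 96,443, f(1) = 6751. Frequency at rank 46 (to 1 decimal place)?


Zipf's law: f(r) = f(1) / r
f(1) = 6751
f(46) = 6751 / 46
= 146.8 occurrences


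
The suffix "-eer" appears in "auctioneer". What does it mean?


Suffix: -eer
Example: auctioneer (auction + -eer)
Meaning = one who is concerned with
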